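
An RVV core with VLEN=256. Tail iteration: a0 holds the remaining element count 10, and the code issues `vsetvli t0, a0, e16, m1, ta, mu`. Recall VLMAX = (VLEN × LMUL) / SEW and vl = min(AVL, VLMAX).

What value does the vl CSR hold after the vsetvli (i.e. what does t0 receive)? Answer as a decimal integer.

vl = 10

lanes per group: 256·1/16 = 16
vl ← min(10, 16) = 10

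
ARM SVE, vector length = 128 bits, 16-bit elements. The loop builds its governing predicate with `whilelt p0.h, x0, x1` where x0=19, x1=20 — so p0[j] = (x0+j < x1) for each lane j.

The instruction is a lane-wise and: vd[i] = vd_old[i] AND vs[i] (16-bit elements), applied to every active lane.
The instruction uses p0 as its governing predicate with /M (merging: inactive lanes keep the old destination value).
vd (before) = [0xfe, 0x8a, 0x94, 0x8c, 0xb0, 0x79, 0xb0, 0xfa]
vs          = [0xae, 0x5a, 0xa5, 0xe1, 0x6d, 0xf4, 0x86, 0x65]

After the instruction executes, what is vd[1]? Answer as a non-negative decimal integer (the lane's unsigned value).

vd[1] = 138

128-bit reg / 16-bit elem → 8 lanes
active while 19+j < 20, i.e. j ∈ [0,1) capped at 8 ⇒ 1
[0] and(0xfe,0xae) = 0xae
[1] tail/keep = 0x8a
[2] tail/keep = 0x94
[3] tail/keep = 0x8c
[4] tail/keep = 0xb0
[5] tail/keep = 0x79
[6] tail/keep = 0xb0
[7] tail/keep = 0xfa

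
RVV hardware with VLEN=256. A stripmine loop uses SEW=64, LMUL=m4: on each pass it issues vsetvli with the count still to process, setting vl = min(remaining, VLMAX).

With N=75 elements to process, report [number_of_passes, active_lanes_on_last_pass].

lanes per group: 256·4/64 = 16
iterations = ceil(75/16) = 5; final-pass vl = 11

[iterations, last_vl] = [5, 11]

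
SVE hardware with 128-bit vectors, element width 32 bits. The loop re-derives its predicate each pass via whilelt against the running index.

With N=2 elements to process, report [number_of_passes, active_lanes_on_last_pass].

register lanes = 128/32 = 4
iterations = ceil(2/4) = 1; final-pass vl = 2

[iterations, last_vl] = [1, 2]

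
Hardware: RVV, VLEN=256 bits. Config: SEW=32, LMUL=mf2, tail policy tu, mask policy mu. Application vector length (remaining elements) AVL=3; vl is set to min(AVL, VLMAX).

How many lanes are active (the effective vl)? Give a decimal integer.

vl = 3

VLMAX = VLEN×LMUL/SEW = 256×1/2/32 = 4
vl = min(AVL, VLMAX) = min(3, 4) = 3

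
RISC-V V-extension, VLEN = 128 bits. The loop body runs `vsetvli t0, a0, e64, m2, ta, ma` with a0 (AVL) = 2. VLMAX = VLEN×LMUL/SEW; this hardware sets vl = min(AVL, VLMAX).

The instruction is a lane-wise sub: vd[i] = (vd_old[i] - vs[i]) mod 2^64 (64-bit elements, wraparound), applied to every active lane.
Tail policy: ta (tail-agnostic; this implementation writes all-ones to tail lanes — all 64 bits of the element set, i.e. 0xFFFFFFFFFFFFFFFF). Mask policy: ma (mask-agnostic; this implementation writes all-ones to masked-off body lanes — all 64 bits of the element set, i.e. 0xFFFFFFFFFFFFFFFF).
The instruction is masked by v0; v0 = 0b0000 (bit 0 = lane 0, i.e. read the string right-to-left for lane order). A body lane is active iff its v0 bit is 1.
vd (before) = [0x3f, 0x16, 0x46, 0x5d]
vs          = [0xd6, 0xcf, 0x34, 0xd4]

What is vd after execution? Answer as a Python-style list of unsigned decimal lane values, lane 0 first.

VLMAX = (128 × 2) / 64 = 4 lanes
AVL=2 ≤ VLMAX=4, so vl = 2
vd[0] mask-off/ones -> 0xffffffffffffffff
vd[1] mask-off/ones -> 0xffffffffffffffff
vd[2] tail/ones -> 0xffffffffffffffff
vd[3] tail/ones -> 0xffffffffffffffff

vd = [18446744073709551615, 18446744073709551615, 18446744073709551615, 18446744073709551615]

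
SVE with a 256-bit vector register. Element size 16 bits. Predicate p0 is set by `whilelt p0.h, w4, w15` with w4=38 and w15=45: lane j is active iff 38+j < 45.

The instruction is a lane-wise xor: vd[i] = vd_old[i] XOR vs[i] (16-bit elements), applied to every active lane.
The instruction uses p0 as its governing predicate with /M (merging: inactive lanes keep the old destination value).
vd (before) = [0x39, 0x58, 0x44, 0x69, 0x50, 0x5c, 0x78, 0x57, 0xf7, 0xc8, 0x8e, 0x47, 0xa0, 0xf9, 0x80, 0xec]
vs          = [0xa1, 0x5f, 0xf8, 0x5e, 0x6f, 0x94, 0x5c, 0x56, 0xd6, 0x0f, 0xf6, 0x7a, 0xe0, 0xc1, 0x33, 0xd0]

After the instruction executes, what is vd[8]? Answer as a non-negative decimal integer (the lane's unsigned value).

vd[8] = 247

register lanes = 256/16 = 16
p0[j] = (38+j < 45); true for j=0..6 → 7 lanes set
  i=0: xor(0x39,0xa1) → 152
  i=1: xor(0x58,0x5f) → 7
  i=2: xor(0x44,0xf8) → 188
  i=3: xor(0x69,0x5e) → 55
  i=4: xor(0x50,0x6f) → 63
  i=5: xor(0x5c,0x94) → 200
  i=6: xor(0x78,0x5c) → 36
  i=7: tail/keep → 87
  i=8: tail/keep → 247
  i=9: tail/keep → 200
  i=10: tail/keep → 142
  i=11: tail/keep → 71
  i=12: tail/keep → 160
  i=13: tail/keep → 249
  i=14: tail/keep → 128
  i=15: tail/keep → 236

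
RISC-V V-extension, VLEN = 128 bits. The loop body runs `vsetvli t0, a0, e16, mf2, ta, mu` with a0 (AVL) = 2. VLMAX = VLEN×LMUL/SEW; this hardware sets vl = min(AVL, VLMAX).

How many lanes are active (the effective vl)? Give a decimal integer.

vl = 2

VLMAX = VLEN×LMUL/SEW = 128×1/2/16 = 4
AVL=2 ≤ VLMAX=4, so vl = 2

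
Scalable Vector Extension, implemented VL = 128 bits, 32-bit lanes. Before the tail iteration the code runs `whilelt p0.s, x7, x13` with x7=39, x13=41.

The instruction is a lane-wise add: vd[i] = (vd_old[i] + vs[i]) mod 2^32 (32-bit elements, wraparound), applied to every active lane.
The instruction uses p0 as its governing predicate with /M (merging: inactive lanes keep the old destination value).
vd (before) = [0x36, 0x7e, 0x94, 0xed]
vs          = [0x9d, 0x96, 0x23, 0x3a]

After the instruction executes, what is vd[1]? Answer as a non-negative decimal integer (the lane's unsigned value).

register lanes = 128/32 = 4
whilelt: lane j active iff 39+j < 41 → j < 2 → 2 active
vd[0] add(0x36,0x9d) -> 0xd3
vd[1] add(0x7e,0x96) -> 0x114
vd[2] tail/keep -> 0x94
vd[3] tail/keep -> 0xed

vd[1] = 276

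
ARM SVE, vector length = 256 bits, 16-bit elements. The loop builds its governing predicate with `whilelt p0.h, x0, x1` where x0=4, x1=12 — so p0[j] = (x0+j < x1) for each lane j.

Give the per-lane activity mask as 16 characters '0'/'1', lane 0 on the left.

predicate = 1111111100000000

lane count: 256 div 16 = 16
active while 4+j < 12, i.e. j ∈ [0,8) capped at 16 ⇒ 8
bits (lane 0 leftmost): 1111111100000000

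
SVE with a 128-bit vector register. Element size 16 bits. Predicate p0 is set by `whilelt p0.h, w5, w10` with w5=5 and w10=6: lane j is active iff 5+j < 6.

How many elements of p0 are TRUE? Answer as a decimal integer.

lane count: 128 div 16 = 8
active while 5+j < 6, i.e. j ∈ [0,1) capped at 8 ⇒ 1

vl = 1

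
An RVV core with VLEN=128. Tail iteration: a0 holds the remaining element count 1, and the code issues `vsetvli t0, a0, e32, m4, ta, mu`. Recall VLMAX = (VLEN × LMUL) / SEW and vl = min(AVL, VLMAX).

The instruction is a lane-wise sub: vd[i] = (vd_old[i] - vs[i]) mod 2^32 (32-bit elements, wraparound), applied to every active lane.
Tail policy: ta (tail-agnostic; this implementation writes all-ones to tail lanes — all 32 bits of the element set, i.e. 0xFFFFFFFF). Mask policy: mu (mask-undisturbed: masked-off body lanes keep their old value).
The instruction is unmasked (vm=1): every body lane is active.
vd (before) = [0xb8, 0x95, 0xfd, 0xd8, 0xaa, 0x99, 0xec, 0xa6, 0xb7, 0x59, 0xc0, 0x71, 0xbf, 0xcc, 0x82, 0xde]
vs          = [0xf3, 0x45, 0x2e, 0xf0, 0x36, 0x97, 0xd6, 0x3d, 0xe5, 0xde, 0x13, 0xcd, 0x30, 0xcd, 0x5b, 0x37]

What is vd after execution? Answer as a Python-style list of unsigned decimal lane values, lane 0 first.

VLMAX = VLEN×LMUL/SEW = 128×4/32 = 16
vl = min(AVL, VLMAX) = min(1, 16) = 1
[0] sub(0xb8,0xf3) = 0xffffffc5
[1] tail/ones = 0xffffffff
[2] tail/ones = 0xffffffff
[3] tail/ones = 0xffffffff
[4] tail/ones = 0xffffffff
[5] tail/ones = 0xffffffff
[6] tail/ones = 0xffffffff
[7] tail/ones = 0xffffffff
[8] tail/ones = 0xffffffff
[9] tail/ones = 0xffffffff
[10] tail/ones = 0xffffffff
[11] tail/ones = 0xffffffff
[12] tail/ones = 0xffffffff
[13] tail/ones = 0xffffffff
[14] tail/ones = 0xffffffff
[15] tail/ones = 0xffffffff

vd = [4294967237, 4294967295, 4294967295, 4294967295, 4294967295, 4294967295, 4294967295, 4294967295, 4294967295, 4294967295, 4294967295, 4294967295, 4294967295, 4294967295, 4294967295, 4294967295]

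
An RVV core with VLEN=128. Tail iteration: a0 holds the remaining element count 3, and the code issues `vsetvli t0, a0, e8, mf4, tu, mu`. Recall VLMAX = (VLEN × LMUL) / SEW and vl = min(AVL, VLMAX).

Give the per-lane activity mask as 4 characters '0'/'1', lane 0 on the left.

VLMAX = VLEN×LMUL/SEW = 128×1/4/8 = 4
vl = min(AVL, VLMAX) = min(3, 4) = 3
bits (lane 0 leftmost): 1110

predicate = 1110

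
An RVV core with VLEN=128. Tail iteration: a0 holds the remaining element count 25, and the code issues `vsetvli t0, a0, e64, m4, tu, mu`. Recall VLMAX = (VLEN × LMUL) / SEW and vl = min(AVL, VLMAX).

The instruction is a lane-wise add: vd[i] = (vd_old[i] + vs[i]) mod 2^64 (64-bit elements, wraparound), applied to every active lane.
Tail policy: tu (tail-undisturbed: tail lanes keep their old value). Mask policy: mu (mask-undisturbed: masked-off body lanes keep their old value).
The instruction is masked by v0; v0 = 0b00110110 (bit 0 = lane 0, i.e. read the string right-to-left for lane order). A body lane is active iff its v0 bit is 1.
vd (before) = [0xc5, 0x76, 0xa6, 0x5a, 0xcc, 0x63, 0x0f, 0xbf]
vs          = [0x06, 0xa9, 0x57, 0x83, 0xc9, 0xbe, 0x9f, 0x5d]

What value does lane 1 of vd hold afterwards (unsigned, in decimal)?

VLMAX = VLEN×LMUL/SEW = 128×4/64 = 8
vl ← min(25, 8) = 8
vd[0] mask-off/keep -> 0xc5
vd[1] add(0x76,0xa9) -> 0x11f
vd[2] add(0xa6,0x57) -> 0xfd
vd[3] mask-off/keep -> 0x5a
vd[4] add(0xcc,0xc9) -> 0x195
vd[5] add(0x63,0xbe) -> 0x121
vd[6] mask-off/keep -> 0x0f
vd[7] mask-off/keep -> 0xbf

vd[1] = 287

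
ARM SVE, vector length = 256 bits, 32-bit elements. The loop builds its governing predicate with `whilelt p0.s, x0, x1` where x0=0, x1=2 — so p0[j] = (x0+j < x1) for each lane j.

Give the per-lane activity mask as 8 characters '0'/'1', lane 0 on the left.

predicate = 11000000

register lanes = 256/32 = 8
whilelt: lane j active iff 0+j < 2 → j < 2 → 2 active
bits (lane 0 leftmost): 11000000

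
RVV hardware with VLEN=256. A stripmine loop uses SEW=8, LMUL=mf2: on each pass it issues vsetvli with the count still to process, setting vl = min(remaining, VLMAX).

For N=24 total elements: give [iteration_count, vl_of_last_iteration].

lanes per group: 256·1/2/8 = 16
N=24: ⌈24/16⌉ = 2 iters; last vl = 24 − 1×16 = 8

[iterations, last_vl] = [2, 8]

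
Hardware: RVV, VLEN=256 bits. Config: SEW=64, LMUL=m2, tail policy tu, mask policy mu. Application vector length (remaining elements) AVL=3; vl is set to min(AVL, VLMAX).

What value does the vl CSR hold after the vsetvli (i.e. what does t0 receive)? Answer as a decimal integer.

vl = 3

VLMAX = (256 × 2) / 64 = 8 lanes
AVL=3 ≤ VLMAX=8, so vl = 3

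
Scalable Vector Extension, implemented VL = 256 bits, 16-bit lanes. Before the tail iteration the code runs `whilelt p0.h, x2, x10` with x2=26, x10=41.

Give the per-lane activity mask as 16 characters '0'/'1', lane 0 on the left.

predicate = 1111111111111110

lane count: 256 div 16 = 16
p0[j] = (26+j < 41); true for j=0..14 → 15 lanes set
bits (lane 0 leftmost): 1111111111111110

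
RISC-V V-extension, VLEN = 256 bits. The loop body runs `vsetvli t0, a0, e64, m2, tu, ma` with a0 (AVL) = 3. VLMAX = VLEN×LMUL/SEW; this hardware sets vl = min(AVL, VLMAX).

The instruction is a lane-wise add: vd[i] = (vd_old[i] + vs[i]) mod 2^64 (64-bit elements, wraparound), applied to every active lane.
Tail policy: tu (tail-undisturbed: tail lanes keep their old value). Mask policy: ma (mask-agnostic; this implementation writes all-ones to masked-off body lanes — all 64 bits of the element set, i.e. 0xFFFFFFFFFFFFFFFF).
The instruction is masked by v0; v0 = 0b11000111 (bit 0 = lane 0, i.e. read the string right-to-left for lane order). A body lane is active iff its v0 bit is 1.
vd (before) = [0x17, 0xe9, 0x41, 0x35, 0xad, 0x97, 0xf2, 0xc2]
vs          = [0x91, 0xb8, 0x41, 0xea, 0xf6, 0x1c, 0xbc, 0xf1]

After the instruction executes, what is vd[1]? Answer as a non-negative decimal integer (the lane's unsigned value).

vd[1] = 417

VLMAX = (256 × 2) / 64 = 8 lanes
vl ← min(3, 8) = 3
vd[0] add(0x17,0x91) -> 0xa8
vd[1] add(0xe9,0xb8) -> 0x1a1
vd[2] add(0x41,0x41) -> 0x82
vd[3] tail/keep -> 0x35
vd[4] tail/keep -> 0xad
vd[5] tail/keep -> 0x97
vd[6] tail/keep -> 0xf2
vd[7] tail/keep -> 0xc2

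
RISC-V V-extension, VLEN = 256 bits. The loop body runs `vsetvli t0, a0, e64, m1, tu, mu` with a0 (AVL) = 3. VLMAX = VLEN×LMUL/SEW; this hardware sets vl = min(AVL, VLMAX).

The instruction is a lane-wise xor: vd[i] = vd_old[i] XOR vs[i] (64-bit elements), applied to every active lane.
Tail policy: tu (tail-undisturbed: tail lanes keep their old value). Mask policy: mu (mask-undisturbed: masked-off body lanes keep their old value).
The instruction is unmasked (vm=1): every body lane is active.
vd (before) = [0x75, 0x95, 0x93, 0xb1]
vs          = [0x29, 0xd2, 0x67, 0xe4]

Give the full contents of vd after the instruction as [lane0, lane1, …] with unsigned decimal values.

VLMAX = (256 × 1) / 64 = 4 lanes
AVL=3 ≤ VLMAX=4, so vl = 3
vd[0] xor(0x75,0x29) -> 0x5c
vd[1] xor(0x95,0xd2) -> 0x47
vd[2] xor(0x93,0x67) -> 0xf4
vd[3] tail/keep -> 0xb1

vd = [92, 71, 244, 177]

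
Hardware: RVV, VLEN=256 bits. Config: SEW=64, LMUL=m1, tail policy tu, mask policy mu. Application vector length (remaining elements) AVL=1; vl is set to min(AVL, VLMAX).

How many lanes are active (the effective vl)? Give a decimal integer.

VLMAX = VLEN×LMUL/SEW = 256×1/64 = 4
AVL=1 ≤ VLMAX=4, so vl = 1

vl = 1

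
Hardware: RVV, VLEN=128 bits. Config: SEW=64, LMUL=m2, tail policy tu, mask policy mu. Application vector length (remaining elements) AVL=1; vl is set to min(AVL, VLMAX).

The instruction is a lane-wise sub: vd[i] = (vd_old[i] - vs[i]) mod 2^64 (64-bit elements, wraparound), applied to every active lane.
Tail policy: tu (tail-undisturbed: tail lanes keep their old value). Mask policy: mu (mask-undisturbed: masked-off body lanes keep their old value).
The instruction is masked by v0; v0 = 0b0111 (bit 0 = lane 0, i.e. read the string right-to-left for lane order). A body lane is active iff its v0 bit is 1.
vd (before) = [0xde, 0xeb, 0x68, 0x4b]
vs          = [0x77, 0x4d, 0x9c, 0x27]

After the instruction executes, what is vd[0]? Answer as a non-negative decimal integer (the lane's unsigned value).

VLMAX = VLEN×LMUL/SEW = 128×2/64 = 4
vl ← min(1, 4) = 1
vd[0] sub(0xde,0x77) -> 0x67
vd[1] tail/keep -> 0xeb
vd[2] tail/keep -> 0x68
vd[3] tail/keep -> 0x4b

vd[0] = 103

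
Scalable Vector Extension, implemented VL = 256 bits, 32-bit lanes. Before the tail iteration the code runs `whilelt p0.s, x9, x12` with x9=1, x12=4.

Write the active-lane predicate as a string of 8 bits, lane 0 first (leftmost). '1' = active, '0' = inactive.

256-bit reg / 32-bit elem → 8 lanes
p0[j] = (1+j < 4); true for j=0..2 → 3 lanes set
bits (lane 0 leftmost): 11100000

predicate = 11100000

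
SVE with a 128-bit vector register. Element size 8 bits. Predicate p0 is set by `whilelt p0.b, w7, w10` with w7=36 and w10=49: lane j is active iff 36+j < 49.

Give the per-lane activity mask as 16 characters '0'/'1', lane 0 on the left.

register lanes = 128/8 = 16
whilelt: lane j active iff 36+j < 49 → j < 13 → 13 active
bits (lane 0 leftmost): 1111111111111000

predicate = 1111111111111000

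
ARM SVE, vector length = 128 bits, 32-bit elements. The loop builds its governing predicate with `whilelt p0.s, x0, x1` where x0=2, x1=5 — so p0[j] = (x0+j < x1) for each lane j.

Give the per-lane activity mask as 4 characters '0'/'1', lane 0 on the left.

predicate = 1110

128-bit reg / 32-bit elem → 4 lanes
active while 2+j < 5, i.e. j ∈ [0,3) capped at 4 ⇒ 3
bits (lane 0 leftmost): 1110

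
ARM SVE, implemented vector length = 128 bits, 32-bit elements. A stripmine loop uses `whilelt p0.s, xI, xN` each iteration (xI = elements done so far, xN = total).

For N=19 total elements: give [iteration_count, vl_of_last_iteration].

[iterations, last_vl] = [5, 3]

register lanes = 128/32 = 4
N=19: ⌈19/4⌉ = 5 iters; last vl = 19 − 4×4 = 3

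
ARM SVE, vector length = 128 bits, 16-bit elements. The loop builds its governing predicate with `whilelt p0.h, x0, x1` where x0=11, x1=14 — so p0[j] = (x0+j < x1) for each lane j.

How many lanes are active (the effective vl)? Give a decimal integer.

lane count: 128 div 16 = 8
p0[j] = (11+j < 14); true for j=0..2 → 3 lanes set

vl = 3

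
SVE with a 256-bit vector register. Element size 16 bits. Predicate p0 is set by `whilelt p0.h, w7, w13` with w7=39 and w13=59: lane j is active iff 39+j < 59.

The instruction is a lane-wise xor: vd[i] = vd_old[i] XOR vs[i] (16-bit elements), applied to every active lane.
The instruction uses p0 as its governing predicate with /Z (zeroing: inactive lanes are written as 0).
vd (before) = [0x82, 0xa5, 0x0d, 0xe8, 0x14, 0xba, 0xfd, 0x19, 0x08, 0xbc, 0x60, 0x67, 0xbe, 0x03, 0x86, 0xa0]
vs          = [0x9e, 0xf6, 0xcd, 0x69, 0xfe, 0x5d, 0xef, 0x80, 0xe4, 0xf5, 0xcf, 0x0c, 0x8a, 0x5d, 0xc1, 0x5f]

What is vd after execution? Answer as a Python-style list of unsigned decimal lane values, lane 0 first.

register lanes = 256/16 = 16
p0[j] = (39+j < 59); true for j=0..15 → 16 lanes set
[0] xor(0x82,0x9e) = 0x1c
[1] xor(0xa5,0xf6) = 0x53
[2] xor(0x0d,0xcd) = 0xc0
[3] xor(0xe8,0x69) = 0x81
[4] xor(0x14,0xfe) = 0xea
[5] xor(0xba,0x5d) = 0xe7
[6] xor(0xfd,0xef) = 0x12
[7] xor(0x19,0x80) = 0x99
[8] xor(0x08,0xe4) = 0xec
[9] xor(0xbc,0xf5) = 0x49
[10] xor(0x60,0xcf) = 0xaf
[11] xor(0x67,0x0c) = 0x6b
[12] xor(0xbe,0x8a) = 0x34
[13] xor(0x03,0x5d) = 0x5e
[14] xor(0x86,0xc1) = 0x47
[15] xor(0xa0,0x5f) = 0xff

vd = [28, 83, 192, 129, 234, 231, 18, 153, 236, 73, 175, 107, 52, 94, 71, 255]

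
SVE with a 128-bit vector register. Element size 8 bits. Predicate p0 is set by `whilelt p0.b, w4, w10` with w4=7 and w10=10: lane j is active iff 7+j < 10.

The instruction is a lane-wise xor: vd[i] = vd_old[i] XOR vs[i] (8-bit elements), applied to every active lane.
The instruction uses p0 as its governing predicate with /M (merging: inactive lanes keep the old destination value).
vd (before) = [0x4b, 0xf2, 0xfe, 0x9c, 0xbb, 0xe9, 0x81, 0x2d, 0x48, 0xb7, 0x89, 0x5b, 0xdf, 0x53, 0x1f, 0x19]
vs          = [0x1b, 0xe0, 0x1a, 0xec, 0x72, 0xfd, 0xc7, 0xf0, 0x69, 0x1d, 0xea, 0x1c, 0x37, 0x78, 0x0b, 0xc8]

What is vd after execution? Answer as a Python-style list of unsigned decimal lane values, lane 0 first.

vd = [80, 18, 228, 156, 187, 233, 129, 45, 72, 183, 137, 91, 223, 83, 31, 25]

lane count: 128 div 8 = 16
active while 7+j < 10, i.e. j ∈ [0,3) capped at 16 ⇒ 3
[0] xor(0x4b,0x1b) = 0x50
[1] xor(0xf2,0xe0) = 0x12
[2] xor(0xfe,0x1a) = 0xe4
[3] tail/keep = 0x9c
[4] tail/keep = 0xbb
[5] tail/keep = 0xe9
[6] tail/keep = 0x81
[7] tail/keep = 0x2d
[8] tail/keep = 0x48
[9] tail/keep = 0xb7
[10] tail/keep = 0x89
[11] tail/keep = 0x5b
[12] tail/keep = 0xdf
[13] tail/keep = 0x53
[14] tail/keep = 0x1f
[15] tail/keep = 0x19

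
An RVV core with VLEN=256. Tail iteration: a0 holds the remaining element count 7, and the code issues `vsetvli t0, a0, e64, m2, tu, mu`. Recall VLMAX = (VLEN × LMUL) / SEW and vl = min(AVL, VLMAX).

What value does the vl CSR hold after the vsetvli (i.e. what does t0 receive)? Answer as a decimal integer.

vl = 7

VLMAX = VLEN×LMUL/SEW = 256×2/64 = 8
AVL=7 ≤ VLMAX=8, so vl = 7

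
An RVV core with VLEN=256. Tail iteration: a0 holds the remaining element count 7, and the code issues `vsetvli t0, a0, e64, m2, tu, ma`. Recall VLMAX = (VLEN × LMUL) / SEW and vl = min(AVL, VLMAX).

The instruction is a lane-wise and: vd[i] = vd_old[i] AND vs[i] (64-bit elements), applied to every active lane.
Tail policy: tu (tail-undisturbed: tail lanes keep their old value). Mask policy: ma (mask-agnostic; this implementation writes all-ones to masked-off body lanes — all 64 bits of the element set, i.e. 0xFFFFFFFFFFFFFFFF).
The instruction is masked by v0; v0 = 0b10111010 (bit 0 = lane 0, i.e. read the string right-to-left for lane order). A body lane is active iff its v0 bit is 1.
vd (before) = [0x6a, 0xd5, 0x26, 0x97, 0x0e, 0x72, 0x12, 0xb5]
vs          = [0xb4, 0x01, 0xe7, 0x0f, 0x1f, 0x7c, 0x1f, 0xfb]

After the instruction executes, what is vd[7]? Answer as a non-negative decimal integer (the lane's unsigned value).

vd[7] = 181

VLMAX = (256 × 2) / 64 = 8 lanes
vl ← min(7, 8) = 7
vd[0] mask-off/ones -> 0xffffffffffffffff
vd[1] and(0xd5,0x01) -> 0x01
vd[2] mask-off/ones -> 0xffffffffffffffff
vd[3] and(0x97,0x0f) -> 0x07
vd[4] and(0x0e,0x1f) -> 0x0e
vd[5] and(0x72,0x7c) -> 0x70
vd[6] mask-off/ones -> 0xffffffffffffffff
vd[7] tail/keep -> 0xb5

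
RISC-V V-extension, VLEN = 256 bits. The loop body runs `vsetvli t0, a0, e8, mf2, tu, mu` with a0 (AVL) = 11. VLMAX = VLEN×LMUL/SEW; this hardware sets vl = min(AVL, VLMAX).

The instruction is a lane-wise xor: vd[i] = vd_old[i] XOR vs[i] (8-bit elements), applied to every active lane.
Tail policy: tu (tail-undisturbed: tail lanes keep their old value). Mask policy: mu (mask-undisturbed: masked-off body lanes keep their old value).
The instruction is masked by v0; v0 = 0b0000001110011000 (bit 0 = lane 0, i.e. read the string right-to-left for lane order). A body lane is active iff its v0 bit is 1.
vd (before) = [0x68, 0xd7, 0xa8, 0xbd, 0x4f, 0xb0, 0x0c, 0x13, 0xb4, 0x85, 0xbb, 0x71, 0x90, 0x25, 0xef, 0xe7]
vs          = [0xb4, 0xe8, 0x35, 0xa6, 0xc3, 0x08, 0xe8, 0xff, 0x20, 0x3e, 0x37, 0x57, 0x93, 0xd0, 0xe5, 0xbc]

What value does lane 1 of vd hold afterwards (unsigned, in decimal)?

VLMAX = VLEN×LMUL/SEW = 256×1/2/8 = 16
vl ← min(11, 16) = 11
[0] mask-off/keep = 0x68
[1] mask-off/keep = 0xd7
[2] mask-off/keep = 0xa8
[3] xor(0xbd,0xa6) = 0x1b
[4] xor(0x4f,0xc3) = 0x8c
[5] mask-off/keep = 0xb0
[6] mask-off/keep = 0x0c
[7] xor(0x13,0xff) = 0xec
[8] xor(0xb4,0x20) = 0x94
[9] xor(0x85,0x3e) = 0xbb
[10] mask-off/keep = 0xbb
[11] tail/keep = 0x71
[12] tail/keep = 0x90
[13] tail/keep = 0x25
[14] tail/keep = 0xef
[15] tail/keep = 0xe7

vd[1] = 215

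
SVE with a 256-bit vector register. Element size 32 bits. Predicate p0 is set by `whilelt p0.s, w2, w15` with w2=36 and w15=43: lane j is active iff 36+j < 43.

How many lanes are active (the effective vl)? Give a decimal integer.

lane count: 256 div 32 = 8
whilelt: lane j active iff 36+j < 43 → j < 7 → 7 active

vl = 7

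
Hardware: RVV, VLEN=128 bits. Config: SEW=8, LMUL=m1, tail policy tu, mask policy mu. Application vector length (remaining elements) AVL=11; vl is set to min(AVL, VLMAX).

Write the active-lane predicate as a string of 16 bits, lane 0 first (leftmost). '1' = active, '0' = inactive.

predicate = 1111111111100000

VLMAX = VLEN×LMUL/SEW = 128×1/8 = 16
vl = min(AVL, VLMAX) = min(11, 16) = 11
bits (lane 0 leftmost): 1111111111100000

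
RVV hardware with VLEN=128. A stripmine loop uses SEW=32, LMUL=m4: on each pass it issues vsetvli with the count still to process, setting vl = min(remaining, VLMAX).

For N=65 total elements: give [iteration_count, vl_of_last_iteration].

[iterations, last_vl] = [5, 1]

VLMAX = (128 × 4) / 32 = 16 lanes
iterations = ceil(65/16) = 5; final-pass vl = 1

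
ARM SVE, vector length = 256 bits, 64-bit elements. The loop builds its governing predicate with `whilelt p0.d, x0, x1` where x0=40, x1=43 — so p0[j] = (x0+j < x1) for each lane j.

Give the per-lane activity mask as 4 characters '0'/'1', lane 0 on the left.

register lanes = 256/64 = 4
active while 40+j < 43, i.e. j ∈ [0,3) capped at 4 ⇒ 3
bits (lane 0 leftmost): 1110

predicate = 1110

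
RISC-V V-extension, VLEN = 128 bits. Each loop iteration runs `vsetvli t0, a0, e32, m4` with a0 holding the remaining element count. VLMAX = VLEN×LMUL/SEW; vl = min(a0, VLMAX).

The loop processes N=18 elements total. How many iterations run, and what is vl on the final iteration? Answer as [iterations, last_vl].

VLMAX = (128 × 4) / 32 = 16 lanes
18 elements at 16/iter → 2 passes, remainder 2 on the last

[iterations, last_vl] = [2, 2]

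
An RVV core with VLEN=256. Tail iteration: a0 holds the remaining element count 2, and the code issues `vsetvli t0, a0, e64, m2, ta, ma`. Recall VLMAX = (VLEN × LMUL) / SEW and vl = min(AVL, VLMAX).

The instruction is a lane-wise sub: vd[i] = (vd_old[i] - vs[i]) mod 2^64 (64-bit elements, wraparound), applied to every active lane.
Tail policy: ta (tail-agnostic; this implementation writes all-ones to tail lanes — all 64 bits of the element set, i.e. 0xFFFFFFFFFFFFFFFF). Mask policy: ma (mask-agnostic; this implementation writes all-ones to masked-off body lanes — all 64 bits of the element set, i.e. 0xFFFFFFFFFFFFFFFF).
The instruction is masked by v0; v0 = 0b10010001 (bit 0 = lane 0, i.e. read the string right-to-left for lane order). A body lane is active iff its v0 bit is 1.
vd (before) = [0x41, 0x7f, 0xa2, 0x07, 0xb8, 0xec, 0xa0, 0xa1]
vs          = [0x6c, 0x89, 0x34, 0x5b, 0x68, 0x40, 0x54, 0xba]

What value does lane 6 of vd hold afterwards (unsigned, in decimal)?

VLMAX = VLEN×LMUL/SEW = 256×2/64 = 8
vl ← min(2, 8) = 2
lane  0: sub(0x41,0x6c) ⇒ 0xffffffffffffffd5
lane  1: mask-off/ones ⇒ 0xffffffffffffffff
lane  2: tail/ones ⇒ 0xffffffffffffffff
lane  3: tail/ones ⇒ 0xffffffffffffffff
lane  4: tail/ones ⇒ 0xffffffffffffffff
lane  5: tail/ones ⇒ 0xffffffffffffffff
lane  6: tail/ones ⇒ 0xffffffffffffffff
lane  7: tail/ones ⇒ 0xffffffffffffffff

vd[6] = 18446744073709551615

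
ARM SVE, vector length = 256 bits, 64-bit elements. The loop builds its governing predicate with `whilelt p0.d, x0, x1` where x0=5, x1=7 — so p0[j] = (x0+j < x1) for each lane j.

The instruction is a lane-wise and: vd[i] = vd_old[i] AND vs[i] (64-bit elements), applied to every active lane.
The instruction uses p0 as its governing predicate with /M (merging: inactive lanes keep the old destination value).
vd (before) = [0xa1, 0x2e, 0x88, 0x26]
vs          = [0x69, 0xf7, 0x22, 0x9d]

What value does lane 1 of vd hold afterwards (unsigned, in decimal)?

vd[1] = 38

lane count: 256 div 64 = 4
p0[j] = (5+j < 7); true for j=0..1 → 2 lanes set
[0] and(0xa1,0x69) = 0x21
[1] and(0x2e,0xf7) = 0x26
[2] tail/keep = 0x88
[3] tail/keep = 0x26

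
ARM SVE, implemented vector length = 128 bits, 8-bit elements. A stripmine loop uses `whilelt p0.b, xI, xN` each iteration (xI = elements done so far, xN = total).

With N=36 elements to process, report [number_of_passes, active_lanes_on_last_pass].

[iterations, last_vl] = [3, 4]

lane count: 128 div 8 = 16
N=36: ⌈36/16⌉ = 3 iters; last vl = 36 − 2×16 = 4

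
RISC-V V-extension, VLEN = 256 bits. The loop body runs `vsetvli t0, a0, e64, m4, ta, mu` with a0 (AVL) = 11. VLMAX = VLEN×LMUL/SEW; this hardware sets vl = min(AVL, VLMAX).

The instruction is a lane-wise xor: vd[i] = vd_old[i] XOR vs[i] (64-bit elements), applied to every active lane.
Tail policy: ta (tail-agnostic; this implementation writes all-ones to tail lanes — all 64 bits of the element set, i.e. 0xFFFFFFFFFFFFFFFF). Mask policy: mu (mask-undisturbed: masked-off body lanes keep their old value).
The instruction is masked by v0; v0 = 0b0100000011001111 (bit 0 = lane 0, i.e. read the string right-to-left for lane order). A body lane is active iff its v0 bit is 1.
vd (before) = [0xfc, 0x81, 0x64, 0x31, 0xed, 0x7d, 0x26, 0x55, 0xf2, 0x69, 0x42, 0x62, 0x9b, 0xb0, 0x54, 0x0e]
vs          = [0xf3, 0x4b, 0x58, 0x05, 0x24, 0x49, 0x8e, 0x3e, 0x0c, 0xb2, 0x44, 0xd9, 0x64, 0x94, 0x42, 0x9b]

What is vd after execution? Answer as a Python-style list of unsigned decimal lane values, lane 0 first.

vd = [15, 202, 60, 52, 237, 125, 168, 107, 242, 105, 66, 18446744073709551615, 18446744073709551615, 18446744073709551615, 18446744073709551615, 18446744073709551615]

lanes per group: 256·4/64 = 16
AVL=11 ≤ VLMAX=16, so vl = 11
vd[0] xor(0xfc,0xf3) -> 0x0f
vd[1] xor(0x81,0x4b) -> 0xca
vd[2] xor(0x64,0x58) -> 0x3c
vd[3] xor(0x31,0x05) -> 0x34
vd[4] mask-off/keep -> 0xed
vd[5] mask-off/keep -> 0x7d
vd[6] xor(0x26,0x8e) -> 0xa8
vd[7] xor(0x55,0x3e) -> 0x6b
vd[8] mask-off/keep -> 0xf2
vd[9] mask-off/keep -> 0x69
vd[10] mask-off/keep -> 0x42
vd[11] tail/ones -> 0xffffffffffffffff
vd[12] tail/ones -> 0xffffffffffffffff
vd[13] tail/ones -> 0xffffffffffffffff
vd[14] tail/ones -> 0xffffffffffffffff
vd[15] tail/ones -> 0xffffffffffffffff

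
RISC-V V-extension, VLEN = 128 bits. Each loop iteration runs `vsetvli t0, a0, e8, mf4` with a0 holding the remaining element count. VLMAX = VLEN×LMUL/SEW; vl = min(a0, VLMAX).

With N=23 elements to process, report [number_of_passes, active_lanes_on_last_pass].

[iterations, last_vl] = [6, 3]

VLMAX = (128 × 1/4) / 8 = 4 lanes
23 elements at 4/iter → 6 passes, remainder 3 on the last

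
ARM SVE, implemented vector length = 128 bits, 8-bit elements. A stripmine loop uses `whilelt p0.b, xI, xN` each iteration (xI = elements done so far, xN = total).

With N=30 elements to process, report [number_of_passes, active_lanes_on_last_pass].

[iterations, last_vl] = [2, 14]

128-bit reg / 8-bit elem → 16 lanes
iterations = ceil(30/16) = 2; final-pass vl = 14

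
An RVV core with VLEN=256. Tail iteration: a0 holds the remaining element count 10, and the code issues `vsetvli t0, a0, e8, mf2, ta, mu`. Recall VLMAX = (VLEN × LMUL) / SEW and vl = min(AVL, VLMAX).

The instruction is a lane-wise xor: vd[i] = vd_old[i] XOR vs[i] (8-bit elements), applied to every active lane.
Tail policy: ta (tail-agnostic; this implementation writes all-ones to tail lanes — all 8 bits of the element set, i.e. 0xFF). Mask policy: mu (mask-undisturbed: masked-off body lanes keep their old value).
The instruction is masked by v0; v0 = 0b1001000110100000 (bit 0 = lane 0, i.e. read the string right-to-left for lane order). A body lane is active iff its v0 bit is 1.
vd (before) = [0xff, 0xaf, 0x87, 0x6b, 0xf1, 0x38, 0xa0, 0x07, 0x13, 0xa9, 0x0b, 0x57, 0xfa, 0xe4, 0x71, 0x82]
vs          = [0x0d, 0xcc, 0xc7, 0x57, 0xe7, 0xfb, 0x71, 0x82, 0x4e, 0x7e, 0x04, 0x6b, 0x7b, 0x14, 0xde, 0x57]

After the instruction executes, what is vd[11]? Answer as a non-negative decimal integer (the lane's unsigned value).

vd[11] = 255

lanes per group: 256·1/2/8 = 16
vl = min(AVL, VLMAX) = min(10, 16) = 10
lane  0: mask-off/keep ⇒ 0xff
lane  1: mask-off/keep ⇒ 0xaf
lane  2: mask-off/keep ⇒ 0x87
lane  3: mask-off/keep ⇒ 0x6b
lane  4: mask-off/keep ⇒ 0xf1
lane  5: xor(0x38,0xfb) ⇒ 0xc3
lane  6: mask-off/keep ⇒ 0xa0
lane  7: xor(0x07,0x82) ⇒ 0x85
lane  8: xor(0x13,0x4e) ⇒ 0x5d
lane  9: mask-off/keep ⇒ 0xa9
lane 10: tail/ones ⇒ 0xff
lane 11: tail/ones ⇒ 0xff
lane 12: tail/ones ⇒ 0xff
lane 13: tail/ones ⇒ 0xff
lane 14: tail/ones ⇒ 0xff
lane 15: tail/ones ⇒ 0xff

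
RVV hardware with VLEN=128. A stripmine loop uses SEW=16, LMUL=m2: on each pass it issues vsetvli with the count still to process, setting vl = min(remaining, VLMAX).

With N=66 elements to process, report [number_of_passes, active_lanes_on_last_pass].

[iterations, last_vl] = [5, 2]

VLMAX = (128 × 2) / 16 = 16 lanes
66 elements at 16/iter → 5 passes, remainder 2 on the last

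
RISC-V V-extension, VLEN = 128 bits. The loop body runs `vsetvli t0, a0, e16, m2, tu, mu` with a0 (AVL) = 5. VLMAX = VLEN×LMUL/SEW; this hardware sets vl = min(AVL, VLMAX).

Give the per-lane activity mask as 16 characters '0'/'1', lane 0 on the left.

VLMAX = (128 × 2) / 16 = 16 lanes
AVL=5 ≤ VLMAX=16, so vl = 5
bits (lane 0 leftmost): 1111100000000000

predicate = 1111100000000000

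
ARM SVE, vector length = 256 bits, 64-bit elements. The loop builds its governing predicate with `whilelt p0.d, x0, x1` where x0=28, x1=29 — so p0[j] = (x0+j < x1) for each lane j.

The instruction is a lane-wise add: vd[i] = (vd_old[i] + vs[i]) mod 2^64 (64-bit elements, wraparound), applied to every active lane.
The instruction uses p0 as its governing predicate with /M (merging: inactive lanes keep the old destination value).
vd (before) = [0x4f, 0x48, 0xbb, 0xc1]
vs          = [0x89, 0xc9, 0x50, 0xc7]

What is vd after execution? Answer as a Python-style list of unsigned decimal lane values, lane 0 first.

register lanes = 256/64 = 4
active while 28+j < 29, i.e. j ∈ [0,1) capped at 4 ⇒ 1
vd[0] add(0x4f,0x89) -> 0xd8
vd[1] tail/keep -> 0x48
vd[2] tail/keep -> 0xbb
vd[3] tail/keep -> 0xc1

vd = [216, 72, 187, 193]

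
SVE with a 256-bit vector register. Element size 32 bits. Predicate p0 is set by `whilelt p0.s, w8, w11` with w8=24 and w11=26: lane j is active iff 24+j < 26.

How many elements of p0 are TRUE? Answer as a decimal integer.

lane count: 256 div 32 = 8
p0[j] = (24+j < 26); true for j=0..1 → 2 lanes set

vl = 2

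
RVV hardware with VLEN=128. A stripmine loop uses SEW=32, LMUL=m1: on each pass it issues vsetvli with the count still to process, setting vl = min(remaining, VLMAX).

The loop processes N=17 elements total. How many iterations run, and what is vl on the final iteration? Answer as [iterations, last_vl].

[iterations, last_vl] = [5, 1]

VLMAX = (128 × 1) / 32 = 4 lanes
17 elements at 4/iter → 5 passes, remainder 1 on the last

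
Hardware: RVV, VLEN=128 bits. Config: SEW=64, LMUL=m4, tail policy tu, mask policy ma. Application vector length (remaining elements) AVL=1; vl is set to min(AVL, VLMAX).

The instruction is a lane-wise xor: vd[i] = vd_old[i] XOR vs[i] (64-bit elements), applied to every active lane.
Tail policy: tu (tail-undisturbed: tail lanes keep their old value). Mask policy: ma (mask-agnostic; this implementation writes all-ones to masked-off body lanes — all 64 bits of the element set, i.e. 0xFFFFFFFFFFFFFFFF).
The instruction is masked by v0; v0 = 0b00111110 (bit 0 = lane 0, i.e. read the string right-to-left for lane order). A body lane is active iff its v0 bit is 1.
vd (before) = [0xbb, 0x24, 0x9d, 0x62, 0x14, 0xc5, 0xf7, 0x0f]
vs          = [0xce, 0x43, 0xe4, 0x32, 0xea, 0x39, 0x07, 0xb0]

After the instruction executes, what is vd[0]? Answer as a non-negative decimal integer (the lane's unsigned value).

lanes per group: 128·4/64 = 8
vl = min(AVL, VLMAX) = min(1, 8) = 1
vd[0] mask-off/ones -> 0xffffffffffffffff
vd[1] tail/keep -> 0x24
vd[2] tail/keep -> 0x9d
vd[3] tail/keep -> 0x62
vd[4] tail/keep -> 0x14
vd[5] tail/keep -> 0xc5
vd[6] tail/keep -> 0xf7
vd[7] tail/keep -> 0x0f

vd[0] = 18446744073709551615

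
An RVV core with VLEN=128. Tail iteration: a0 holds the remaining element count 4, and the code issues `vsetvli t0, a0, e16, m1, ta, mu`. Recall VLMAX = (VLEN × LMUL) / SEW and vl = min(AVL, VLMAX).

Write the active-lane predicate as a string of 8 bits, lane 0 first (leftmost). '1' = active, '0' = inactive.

lanes per group: 128·1/16 = 8
vl ← min(4, 8) = 4
bits (lane 0 leftmost): 11110000

predicate = 11110000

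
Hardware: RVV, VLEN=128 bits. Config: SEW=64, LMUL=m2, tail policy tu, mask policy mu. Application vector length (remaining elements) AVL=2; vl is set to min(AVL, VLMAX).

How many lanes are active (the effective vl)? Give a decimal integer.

vl = 2

VLMAX = VLEN×LMUL/SEW = 128×2/64 = 4
vl ← min(2, 4) = 2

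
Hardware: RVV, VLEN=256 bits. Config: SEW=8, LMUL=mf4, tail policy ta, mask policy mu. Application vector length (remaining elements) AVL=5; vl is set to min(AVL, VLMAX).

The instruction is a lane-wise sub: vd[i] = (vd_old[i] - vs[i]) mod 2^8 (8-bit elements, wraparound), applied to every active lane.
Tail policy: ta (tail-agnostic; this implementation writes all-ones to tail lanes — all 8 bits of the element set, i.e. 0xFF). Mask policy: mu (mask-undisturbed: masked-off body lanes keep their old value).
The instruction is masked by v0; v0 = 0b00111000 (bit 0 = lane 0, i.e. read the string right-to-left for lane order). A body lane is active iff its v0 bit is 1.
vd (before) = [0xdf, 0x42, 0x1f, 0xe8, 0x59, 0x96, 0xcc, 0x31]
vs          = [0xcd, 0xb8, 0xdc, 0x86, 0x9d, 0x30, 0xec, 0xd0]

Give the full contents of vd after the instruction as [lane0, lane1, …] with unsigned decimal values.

vd = [223, 66, 31, 98, 188, 255, 255, 255]

VLMAX = VLEN×LMUL/SEW = 256×1/4/8 = 8
vl = min(AVL, VLMAX) = min(5, 8) = 5
lane  0: mask-off/keep ⇒ 0xdf
lane  1: mask-off/keep ⇒ 0x42
lane  2: mask-off/keep ⇒ 0x1f
lane  3: sub(0xe8,0x86) ⇒ 0x62
lane  4: sub(0x59,0x9d) ⇒ 0xbc
lane  5: tail/ones ⇒ 0xff
lane  6: tail/ones ⇒ 0xff
lane  7: tail/ones ⇒ 0xff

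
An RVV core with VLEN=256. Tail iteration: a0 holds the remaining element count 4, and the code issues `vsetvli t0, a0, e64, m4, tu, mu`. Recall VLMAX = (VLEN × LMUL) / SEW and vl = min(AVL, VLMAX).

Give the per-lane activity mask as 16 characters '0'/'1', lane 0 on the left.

predicate = 1111000000000000

VLMAX = VLEN×LMUL/SEW = 256×4/64 = 16
vl = min(AVL, VLMAX) = min(4, 16) = 4
bits (lane 0 leftmost): 1111000000000000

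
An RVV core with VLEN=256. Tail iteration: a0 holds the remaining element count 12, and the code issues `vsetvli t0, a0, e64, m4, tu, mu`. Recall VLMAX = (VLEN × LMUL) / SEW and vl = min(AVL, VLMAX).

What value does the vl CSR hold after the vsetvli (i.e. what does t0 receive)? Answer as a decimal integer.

lanes per group: 256·4/64 = 16
vl = min(AVL, VLMAX) = min(12, 16) = 12

vl = 12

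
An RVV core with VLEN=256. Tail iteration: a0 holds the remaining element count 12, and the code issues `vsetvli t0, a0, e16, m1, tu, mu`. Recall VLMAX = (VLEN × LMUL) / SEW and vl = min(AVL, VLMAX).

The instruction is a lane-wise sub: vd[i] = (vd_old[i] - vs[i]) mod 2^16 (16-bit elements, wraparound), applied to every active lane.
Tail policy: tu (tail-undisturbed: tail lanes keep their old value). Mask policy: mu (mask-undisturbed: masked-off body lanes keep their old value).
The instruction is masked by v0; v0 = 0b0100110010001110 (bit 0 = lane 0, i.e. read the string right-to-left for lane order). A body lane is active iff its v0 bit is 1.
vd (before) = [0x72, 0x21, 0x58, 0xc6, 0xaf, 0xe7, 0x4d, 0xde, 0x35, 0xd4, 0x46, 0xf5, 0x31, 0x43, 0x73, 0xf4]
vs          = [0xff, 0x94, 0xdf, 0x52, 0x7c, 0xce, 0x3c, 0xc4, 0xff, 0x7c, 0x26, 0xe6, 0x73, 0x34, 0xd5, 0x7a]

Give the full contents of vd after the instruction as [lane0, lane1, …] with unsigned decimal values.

vd = [114, 65421, 65401, 116, 175, 231, 77, 26, 53, 212, 32, 15, 49, 67, 115, 244]

VLMAX = VLEN×LMUL/SEW = 256×1/16 = 16
vl ← min(12, 16) = 12
lane  0: mask-off/keep ⇒ 0x72
lane  1: sub(0x21,0x94) ⇒ 0xff8d
lane  2: sub(0x58,0xdf) ⇒ 0xff79
lane  3: sub(0xc6,0x52) ⇒ 0x74
lane  4: mask-off/keep ⇒ 0xaf
lane  5: mask-off/keep ⇒ 0xe7
lane  6: mask-off/keep ⇒ 0x4d
lane  7: sub(0xde,0xc4) ⇒ 0x1a
lane  8: mask-off/keep ⇒ 0x35
lane  9: mask-off/keep ⇒ 0xd4
lane 10: sub(0x46,0x26) ⇒ 0x20
lane 11: sub(0xf5,0xe6) ⇒ 0x0f
lane 12: tail/keep ⇒ 0x31
lane 13: tail/keep ⇒ 0x43
lane 14: tail/keep ⇒ 0x73
lane 15: tail/keep ⇒ 0xf4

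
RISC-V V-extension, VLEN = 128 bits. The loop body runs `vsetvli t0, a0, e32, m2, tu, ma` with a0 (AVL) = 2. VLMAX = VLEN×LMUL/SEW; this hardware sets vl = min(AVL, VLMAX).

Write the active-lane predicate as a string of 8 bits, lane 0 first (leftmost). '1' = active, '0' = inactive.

VLMAX = (128 × 2) / 32 = 8 lanes
vl ← min(2, 8) = 2
bits (lane 0 leftmost): 11000000

predicate = 11000000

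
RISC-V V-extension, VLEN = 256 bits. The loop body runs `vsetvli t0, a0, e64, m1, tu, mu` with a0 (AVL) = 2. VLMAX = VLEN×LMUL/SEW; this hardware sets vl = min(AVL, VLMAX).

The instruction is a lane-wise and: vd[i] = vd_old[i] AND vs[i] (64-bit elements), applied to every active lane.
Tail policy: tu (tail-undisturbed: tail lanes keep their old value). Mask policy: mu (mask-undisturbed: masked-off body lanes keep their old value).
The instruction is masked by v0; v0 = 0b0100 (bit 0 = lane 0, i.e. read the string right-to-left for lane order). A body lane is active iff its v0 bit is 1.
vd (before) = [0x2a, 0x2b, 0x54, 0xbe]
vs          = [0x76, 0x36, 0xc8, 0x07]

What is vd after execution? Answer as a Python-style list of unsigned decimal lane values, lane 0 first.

vd = [42, 43, 84, 190]

VLMAX = VLEN×LMUL/SEW = 256×1/64 = 4
AVL=2 ≤ VLMAX=4, so vl = 2
  i=0: mask-off/keep → 42
  i=1: mask-off/keep → 43
  i=2: tail/keep → 84
  i=3: tail/keep → 190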